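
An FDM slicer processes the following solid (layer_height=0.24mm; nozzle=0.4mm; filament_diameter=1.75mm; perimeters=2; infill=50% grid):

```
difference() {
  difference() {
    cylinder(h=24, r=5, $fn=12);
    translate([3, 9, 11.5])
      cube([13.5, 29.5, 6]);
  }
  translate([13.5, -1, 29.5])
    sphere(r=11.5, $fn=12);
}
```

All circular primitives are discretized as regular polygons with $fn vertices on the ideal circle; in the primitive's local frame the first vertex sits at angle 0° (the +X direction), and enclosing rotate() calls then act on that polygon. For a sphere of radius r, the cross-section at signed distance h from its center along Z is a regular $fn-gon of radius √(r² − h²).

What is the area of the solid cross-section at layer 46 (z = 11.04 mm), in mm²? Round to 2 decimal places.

At z = 11.04 mm: the cylinder: section is a regular 12-gon, circumradius r=5 (area = (12/2)·5.000²·sin(360°/12) = 75.00 mm²); the cube at (3, 9) is absent (z outside [11.5, 17.5]); Subtracting the remaining from the first: none of the subtracted shapes is present at this height, so the r=5 cylinder is unchanged — area = 75.00 mm²; the sphere at (13.5, -1) is not intersected at this z (|z−center|=18.460 > r=11.5); Subtracting the remaining from the first: none of the subtracted shapes is present at this height, so that combined region is unchanged — area = 75.00 mm². Overall, the cross-section is a single solid region. Net area = 75.00 mm².

75.00 mm²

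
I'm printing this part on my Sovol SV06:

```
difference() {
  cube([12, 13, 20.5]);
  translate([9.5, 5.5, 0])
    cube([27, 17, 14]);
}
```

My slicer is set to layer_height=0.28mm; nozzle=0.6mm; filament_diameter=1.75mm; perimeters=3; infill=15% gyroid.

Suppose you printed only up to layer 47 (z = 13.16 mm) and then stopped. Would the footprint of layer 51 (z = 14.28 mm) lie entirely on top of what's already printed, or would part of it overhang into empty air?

part overhangs

Compare the two slices. At z = 13.16: the cube is present — its section is the full 12×13 rectangle (area 156.00 mm²); the cube at (9.5, 5.5) (footprint 27×17) is included at this height (area 459.00 mm²); Subtracting the remaining from the first: starting from the 12×13 cube (156.00 mm²), the 27×17 cube at (9.5, 5.5) partially overlaps it — only the 18.75 mm² overlap (of its 459.00 mm²) is removed, clipping the outline — area = 137.25 mm². At z = 14.28: the 12×13 cube contributes its full rectangle (area 156.00 mm²); the cube at (9.5, 5.5) is not intersected at this z (z outside [0, 14]); Subtracting the remaining from the first: none of the subtracted shapes is present at this height, so the 12×13 cube is unchanged — area = 156.00 mm². Checking containment: at z = 14.28 the cross-section extends beyond the z = 13.16 cross-section by about 18.75 mm².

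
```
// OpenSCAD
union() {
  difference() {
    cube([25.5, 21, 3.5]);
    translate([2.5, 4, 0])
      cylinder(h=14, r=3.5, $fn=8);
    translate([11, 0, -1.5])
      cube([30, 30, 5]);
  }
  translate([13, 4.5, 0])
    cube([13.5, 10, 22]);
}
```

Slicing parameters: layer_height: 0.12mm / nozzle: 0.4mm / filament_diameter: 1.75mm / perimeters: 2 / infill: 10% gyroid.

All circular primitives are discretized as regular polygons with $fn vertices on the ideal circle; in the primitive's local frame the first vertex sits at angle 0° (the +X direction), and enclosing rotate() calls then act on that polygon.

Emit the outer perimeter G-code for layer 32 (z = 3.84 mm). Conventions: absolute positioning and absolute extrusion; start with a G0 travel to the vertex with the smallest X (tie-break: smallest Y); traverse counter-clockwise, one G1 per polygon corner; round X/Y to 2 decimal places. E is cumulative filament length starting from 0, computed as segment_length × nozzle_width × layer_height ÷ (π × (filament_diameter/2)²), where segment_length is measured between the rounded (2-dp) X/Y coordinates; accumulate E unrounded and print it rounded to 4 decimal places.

G0 X13.00 Y4.50 Z3.84
G1 X26.50 Y4.50 E0.2694
G1 X26.50 Y14.50 E0.4690
G1 X13.00 Y14.50 E0.7384
G1 X13.00 Y4.50 E0.9379

At z = 3.84 mm: the cube is absent (z outside [0, 3.5]); the cylinder at (2.5, 4): section is a regular 8-gon, circumradius r=3.5; the cube at (11, 0) is absent (z outside [-1.5, 3.5]); Taking the first minus the rest: the first operand is absent here, so nothing remains; the cube at (13, 4.5) is present — its section is the full 13.5×10 rectangle; Taking the union: only the 13.5×10 cube at (13, 4.5) is present, so the union is just that shape — 1 connected region. The outline is a single polygon with 4 vertices. Extrusion per mm of travel: 0.4 × 0.12 / (π × 0.875²) = 0.019956. Accumulating E over each segment gives final E = 0.9379.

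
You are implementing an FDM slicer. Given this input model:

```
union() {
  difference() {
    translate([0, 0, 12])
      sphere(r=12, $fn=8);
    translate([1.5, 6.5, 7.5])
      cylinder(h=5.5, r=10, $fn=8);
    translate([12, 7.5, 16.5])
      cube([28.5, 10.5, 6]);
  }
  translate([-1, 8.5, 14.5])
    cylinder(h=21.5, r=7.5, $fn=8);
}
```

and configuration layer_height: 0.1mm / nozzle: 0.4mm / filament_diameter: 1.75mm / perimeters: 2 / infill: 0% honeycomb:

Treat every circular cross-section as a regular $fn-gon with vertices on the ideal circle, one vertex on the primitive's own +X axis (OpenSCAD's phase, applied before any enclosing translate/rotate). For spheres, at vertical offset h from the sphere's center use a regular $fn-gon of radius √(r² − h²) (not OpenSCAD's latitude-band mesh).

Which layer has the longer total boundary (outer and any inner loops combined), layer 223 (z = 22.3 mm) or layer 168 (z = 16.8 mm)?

Layer 223 (z = 22.3): the r=12 sphere slices to a regular 8-gon of circumradius 6.157 (√(r²−h²) with h=10.3 from center) (perimeter = 2·8·6.157·sin(180°/8) = 37.70 mm); the cylinder at (1.5, 6.5) is not intersected at this z (z outside [7.5, 13]); the cube at (12, 7.5) (footprint 28.5×10.5) is included at this height (perimeter 78.00 mm); Taking the first minus the rest: starting from the r=12 sphere, the 28.5×10.5 cube at (12, 7.5) misses the remaining region (no effect) — boundary = 37.70 mm; the r=7.5 cylinder at (-1, 8.5) contributes a regular 8-gon of circumradius 7.5 (perimeter = 2·8·7.500·sin(180°/8) = 45.92 mm); Merging all regions: the regions partially overlap (shared area 29.58 mm²), so the edge portions inside another operand are dropped and the merged outline is re-measured after clipping — boundary = 61.01 mm. So its perimeter = 61.01 mm. Layer 168 (z = 16.8): the r=12 sphere contributes a regular 8-gon of circumradius √(12²−4.8²) = 10.998 (perimeter = 2·8·10.998·sin(180°/8) = 67.34 mm); the cylinder at (1.5, 6.5) does not reach this height (z outside [7.5, 13]); the 28.5×10.5 cube at (12, 7.5) contributes its full rectangle (perimeter 78.00 mm); Subtracting the remaining from the first: starting from the r=12 sphere, the 28.5×10.5 cube at (12, 7.5) misses the remaining region (no effect) — boundary = 67.34 mm; the cylinder at (-1, 8.5): section is a regular 8-gon, circumradius r=7.5 (perimeter = 2·8·7.500·sin(180°/8) = 45.92 mm); Combining (union): the regions partially overlap (shared area 93.42 mm²), so the edge portions inside another operand are dropped and the merged outline is re-measured after clipping — boundary = 75.89 mm. So its perimeter = 75.89 mm. Layer 168 is larger (75.89 vs 61.01 mm).

layer 168 (z = 16.8 mm)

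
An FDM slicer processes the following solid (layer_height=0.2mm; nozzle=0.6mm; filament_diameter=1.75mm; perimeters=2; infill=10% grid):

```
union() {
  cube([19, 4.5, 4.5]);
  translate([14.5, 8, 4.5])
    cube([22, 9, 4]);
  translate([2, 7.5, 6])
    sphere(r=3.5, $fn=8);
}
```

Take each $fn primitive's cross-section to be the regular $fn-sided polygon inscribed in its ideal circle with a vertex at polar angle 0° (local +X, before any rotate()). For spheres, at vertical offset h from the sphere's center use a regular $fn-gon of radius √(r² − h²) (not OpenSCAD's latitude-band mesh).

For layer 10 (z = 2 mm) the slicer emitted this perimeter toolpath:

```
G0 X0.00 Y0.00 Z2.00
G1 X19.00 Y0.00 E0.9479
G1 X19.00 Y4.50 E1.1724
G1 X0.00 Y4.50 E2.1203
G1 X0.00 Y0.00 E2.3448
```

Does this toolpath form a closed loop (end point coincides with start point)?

yes

Start point (G0): (0.00, 0.00). End point (last G1): the path returns to the start — closed.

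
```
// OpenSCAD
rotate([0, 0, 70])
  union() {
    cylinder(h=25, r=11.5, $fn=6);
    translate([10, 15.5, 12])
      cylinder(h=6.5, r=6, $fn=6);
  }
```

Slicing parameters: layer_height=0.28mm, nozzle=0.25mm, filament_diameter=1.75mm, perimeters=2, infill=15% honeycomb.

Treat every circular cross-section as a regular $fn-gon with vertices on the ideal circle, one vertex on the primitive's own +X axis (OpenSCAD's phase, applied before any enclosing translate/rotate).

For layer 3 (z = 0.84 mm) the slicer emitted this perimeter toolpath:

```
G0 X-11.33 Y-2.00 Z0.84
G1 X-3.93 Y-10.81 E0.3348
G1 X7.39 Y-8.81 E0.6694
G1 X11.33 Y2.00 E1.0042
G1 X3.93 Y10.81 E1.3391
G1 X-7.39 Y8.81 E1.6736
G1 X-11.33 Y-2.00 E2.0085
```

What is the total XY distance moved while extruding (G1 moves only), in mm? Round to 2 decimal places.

69.01 mm

Sum the Euclidean lengths of each G1 segment: total = 69.01 mm.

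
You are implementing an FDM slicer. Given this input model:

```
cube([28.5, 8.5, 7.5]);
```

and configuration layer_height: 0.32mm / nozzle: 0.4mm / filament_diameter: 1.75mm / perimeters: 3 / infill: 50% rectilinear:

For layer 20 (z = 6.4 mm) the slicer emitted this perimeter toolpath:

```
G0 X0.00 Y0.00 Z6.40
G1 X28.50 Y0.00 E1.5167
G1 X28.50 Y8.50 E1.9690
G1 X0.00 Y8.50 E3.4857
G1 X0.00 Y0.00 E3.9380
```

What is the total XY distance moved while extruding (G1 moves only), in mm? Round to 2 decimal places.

74.00 mm

Sum the Euclidean lengths of each G1 segment: total = 74.00 mm.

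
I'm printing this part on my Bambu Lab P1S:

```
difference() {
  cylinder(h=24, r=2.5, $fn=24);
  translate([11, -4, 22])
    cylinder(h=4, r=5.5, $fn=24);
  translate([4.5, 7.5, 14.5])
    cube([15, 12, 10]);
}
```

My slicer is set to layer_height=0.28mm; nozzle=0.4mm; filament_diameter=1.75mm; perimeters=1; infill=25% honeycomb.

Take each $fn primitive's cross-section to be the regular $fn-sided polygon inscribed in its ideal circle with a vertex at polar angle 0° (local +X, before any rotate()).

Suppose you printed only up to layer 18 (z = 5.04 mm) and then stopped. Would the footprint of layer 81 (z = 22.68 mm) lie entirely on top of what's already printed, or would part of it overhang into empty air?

Compare the two slices. At z = 5.04: the r=2.5 cylinder gives a regular 24-gon of circumradius 2.5 (constant along its height) (area = (24/2)·2.500²·sin(360°/24) = 19.41 mm²); the cylinder at (11, -4) is absent (z outside [22, 26]); the cube at (4.5, 7.5) is absent (z outside [14.5, 24.5]); Subtracting the remaining from the first: none of the subtracted shapes is present at this height, so the r=2.5 cylinder is unchanged — area = 19.41 mm². At z = 22.68: the r=2.5 cylinder gives a regular 24-gon of circumradius 2.5 (constant along its height) (area = (24/2)·2.500²·sin(360°/24) = 19.41 mm²); the r=5.5 cylinder at (11, -4) contributes a regular 24-gon of circumradius 5.5 (area = (24/2)·5.500²·sin(360°/24) = 93.95 mm²); the cube at (4.5, 7.5) (footprint 15×12) is included at this height (area 180.00 mm²); Subtracting the remaining from the first: starting from the r=2.5 cylinder (19.41 mm²), the r=5.5 cylinder at (11, -4) misses the remaining region (no effect); the 15×12 cube at (4.5, 7.5) misses the remaining region (no effect) — area = 19.41 mm². Checking containment: the cross-section at z = 22.68 is a subset of the cross-section at z = 5.04.

entirely on top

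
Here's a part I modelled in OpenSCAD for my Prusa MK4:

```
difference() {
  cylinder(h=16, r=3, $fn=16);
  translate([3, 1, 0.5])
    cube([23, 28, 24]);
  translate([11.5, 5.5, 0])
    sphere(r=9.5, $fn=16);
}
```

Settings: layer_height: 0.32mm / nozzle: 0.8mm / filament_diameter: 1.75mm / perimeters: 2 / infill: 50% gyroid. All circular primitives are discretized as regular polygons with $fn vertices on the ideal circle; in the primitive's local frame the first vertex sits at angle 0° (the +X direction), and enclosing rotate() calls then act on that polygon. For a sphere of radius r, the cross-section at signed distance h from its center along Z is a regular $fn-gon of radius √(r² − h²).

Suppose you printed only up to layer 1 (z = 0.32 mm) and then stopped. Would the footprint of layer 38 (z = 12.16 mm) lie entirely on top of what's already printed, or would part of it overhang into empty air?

entirely on top

Compare the two slices. At z = 0.32: the r=3 cylinder gives a regular 16-gon of circumradius 3 (constant along its height) (area = (16/2)·3.000²·sin(360°/16) = 27.55 mm²); the cube at (3, 1) is absent (z outside [0.5, 24.5]); the sphere at (11.5, 5.5): section is a regular 16-gon, circumradius = √(r²−h²) = √(9.5²−0.32²) = 9.495 (area = (16/2)·9.495²·sin(360°/16) = 275.98 mm²); Subtracting the remaining from the first: starting from the r=3 cylinder (27.55 mm²), the r=9.5 sphere at (11.5, 5.5) misses the remaining region (no effect) — area = 27.55 mm². At z = 12.16: the cylinder: section is a regular 16-gon, circumradius r=3 (area = (16/2)·3.000²·sin(360°/16) = 27.55 mm²); the cube at (3, 1) (footprint 23×28) is included at this height (area 644.00 mm²); the sphere at (11.5, 5.5) is not intersected at this z (|z−center|=12.160 > r=9.5); Subtracting the remaining from the first: starting from the r=3 cylinder (27.55 mm²), the 23×28 cube at (3, 1) misses the remaining region (no effect) — area = 27.55 mm². Checking containment: the cross-section at z = 12.16 is a subset of the cross-section at z = 0.32.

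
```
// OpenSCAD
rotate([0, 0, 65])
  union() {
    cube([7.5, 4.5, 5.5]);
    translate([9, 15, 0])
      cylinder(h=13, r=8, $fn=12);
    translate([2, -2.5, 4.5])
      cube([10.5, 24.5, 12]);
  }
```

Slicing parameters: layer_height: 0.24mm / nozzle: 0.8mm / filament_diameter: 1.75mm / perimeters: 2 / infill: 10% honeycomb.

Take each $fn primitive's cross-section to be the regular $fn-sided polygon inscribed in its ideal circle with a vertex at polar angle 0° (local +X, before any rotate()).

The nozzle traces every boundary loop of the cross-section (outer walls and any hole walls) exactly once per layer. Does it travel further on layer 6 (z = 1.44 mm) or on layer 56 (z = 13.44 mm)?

layer 6 (z = 1.44 mm)

Layer 6 (z = 1.44): the cube (footprint 7.5×4.5) is included at this height (perimeter 24.00 mm); the r=8 cylinder at (9, 15) contributes a regular 12-gon of circumradius 8 (perimeter = 2·12·8.000·sin(180°/12) = 49.69 mm); the cube at (2, -2.5) is absent (z outside [4.5, 16.5]); Combining (union): the 2 present regions are separate (no shared area or edge), so areas and boundary lengths simply add and each stays a separate island — boundary = 73.69 mm; (whole slice rotated 65° about Z — lengths, areas and connectivity unchanged). So its perimeter = 73.69 mm. Layer 56 (z = 13.44): the cube is absent (z outside [0, 5.5]); the cylinder at (9, 15) is absent (z outside [0, 13]); the 10.5×24.5 cube at (2, -2.5) contributes its full rectangle (perimeter 70.00 mm); Combining (union): only the 10.5×24.5 cube at (2, -2.5) is present, so the union is just that shape — boundary = 70.00 mm; (rotated 65° about Z; rotation is an isometry so areas/perimeters/island counts are preserved). So its perimeter = 70.00 mm. Layer 6 is larger (73.69 vs 70.00 mm).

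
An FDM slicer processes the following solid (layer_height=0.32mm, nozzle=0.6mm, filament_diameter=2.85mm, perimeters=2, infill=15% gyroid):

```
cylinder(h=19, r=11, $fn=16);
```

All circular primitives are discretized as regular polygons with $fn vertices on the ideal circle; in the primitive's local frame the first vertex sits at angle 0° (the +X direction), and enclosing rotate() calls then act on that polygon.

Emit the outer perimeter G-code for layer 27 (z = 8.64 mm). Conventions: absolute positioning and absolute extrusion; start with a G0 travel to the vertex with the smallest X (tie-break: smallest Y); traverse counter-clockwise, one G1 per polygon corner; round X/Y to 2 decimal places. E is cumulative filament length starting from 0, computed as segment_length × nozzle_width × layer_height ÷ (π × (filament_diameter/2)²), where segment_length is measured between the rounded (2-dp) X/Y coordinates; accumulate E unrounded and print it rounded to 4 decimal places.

At z = 8.64 mm: the cylinder: section is a regular 16-gon, circumradius r=11. The outline is a single polygon with 16 vertices. Extrusion per mm of travel: 0.6 × 0.32 / (π × 1.425²) = 0.030097. Accumulating E over each segment gives final E = 2.0667.

G0 X-11.00 Y0.00 Z8.64
G1 X-10.16 Y-4.21 E0.1292
G1 X-7.78 Y-7.78 E0.2583
G1 X-4.21 Y-10.16 E0.3875
G1 X0.00 Y-11.00 E0.5167
G1 X4.21 Y-10.16 E0.6459
G1 X7.78 Y-7.78 E0.7750
G1 X10.16 Y-4.21 E0.9042
G1 X11.00 Y0.00 E1.0334
G1 X10.16 Y4.21 E1.1626
G1 X7.78 Y7.78 E1.2917
G1 X4.21 Y10.16 E1.4208
G1 X0.00 Y11.00 E1.5500
G1 X-4.21 Y10.16 E1.6792
G1 X-7.78 Y7.78 E1.8084
G1 X-10.16 Y4.21 E1.9375
G1 X-11.00 Y0.00 E2.0667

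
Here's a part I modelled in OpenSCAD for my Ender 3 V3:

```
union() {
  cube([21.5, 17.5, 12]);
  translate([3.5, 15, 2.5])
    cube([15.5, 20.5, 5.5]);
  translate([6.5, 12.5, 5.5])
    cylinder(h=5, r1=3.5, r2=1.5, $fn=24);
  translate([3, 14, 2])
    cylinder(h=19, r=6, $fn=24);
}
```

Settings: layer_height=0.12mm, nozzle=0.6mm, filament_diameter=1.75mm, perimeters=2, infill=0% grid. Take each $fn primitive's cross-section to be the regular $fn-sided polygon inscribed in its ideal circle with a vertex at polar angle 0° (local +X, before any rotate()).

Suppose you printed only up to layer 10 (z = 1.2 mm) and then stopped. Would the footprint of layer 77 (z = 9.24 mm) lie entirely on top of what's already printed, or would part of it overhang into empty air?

Compare the two slices. At z = 1.2: the 21.5×17.5 cube contributes its full rectangle (area 376.25 mm²); the cube at (3.5, 15) is absent (z outside [2.5, 8]); the cone at (6.5, 12.5) is not intersected at this z (z outside [5.5, 10.5]); the cylinder at (3, 14) is absent (z outside [2, 21]); Combining (union): only the 21.5×17.5 cube is present, so the union is just that shape — area = 376.25 mm². At z = 9.24: the 21.5×17.5 cube contributes its full rectangle (area 376.25 mm²); the cube at (3.5, 15) is not intersected at this z (z outside [2.5, 8]); the cone at (6.5, 12.5) contributes a regular 24-gon of circumradius 2.004 (interpolated between r1=3.5 and r2=1.5 at t=0.748) (area = (24/2)·2.004²·sin(360°/24) = 12.47 mm²); the r=6 cylinder at (3, 14) gives a regular 24-gon of circumradius 6 (constant along its height) (area = (24/2)·6.000²·sin(360°/24) = 111.81 mm²); Combining (union): the regions partially overlap — summed areas 500.53 mm² minus the doubly-counted overlap 87.65 mm² gives 412.88 mm² — area = 412.88 mm². Checking containment: at z = 9.24 the cross-section extends beyond the z = 1.2 cross-section by about 36.63 mm².

part overhangs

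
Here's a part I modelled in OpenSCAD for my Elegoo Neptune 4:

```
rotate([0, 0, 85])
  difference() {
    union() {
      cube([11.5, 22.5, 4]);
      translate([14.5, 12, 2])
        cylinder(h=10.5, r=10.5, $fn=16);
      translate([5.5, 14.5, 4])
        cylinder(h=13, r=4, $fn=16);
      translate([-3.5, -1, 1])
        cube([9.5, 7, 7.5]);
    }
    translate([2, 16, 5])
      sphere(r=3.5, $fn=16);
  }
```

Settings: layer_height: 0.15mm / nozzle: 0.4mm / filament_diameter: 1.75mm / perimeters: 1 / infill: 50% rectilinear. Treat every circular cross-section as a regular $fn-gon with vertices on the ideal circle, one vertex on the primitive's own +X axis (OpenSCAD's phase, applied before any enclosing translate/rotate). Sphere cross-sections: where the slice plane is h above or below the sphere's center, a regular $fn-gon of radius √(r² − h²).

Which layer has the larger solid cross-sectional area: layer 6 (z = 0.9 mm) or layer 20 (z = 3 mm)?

layer 20 (z = 3 mm)

Layer 6 (z = 0.9): the cube (footprint 11.5×22.5) is included at this height (area 258.75 mm²); the cylinder at (14.5, 12) is not intersected at this z (z outside [2, 12.5]); the cylinder at (5.5, 14.5) does not reach this height (z outside [4, 17]); the cube at (-3.5, -1) is absent (z outside [1, 8.5]); Merging all regions: only the 11.5×22.5 cube is present, so the union is just that shape — area = 258.75 mm²; the sphere at (2, 16) does not reach this height (|z−center|=4.100 > r=3.5); Subtracting the remaining from the first: none of the subtracted shapes is present at this height, so that combined region is unchanged — area = 258.75 mm²; (rotated 85° about Z; rotation is an isometry so areas/perimeters/island counts are preserved). So its area = 258.75 mm². Layer 20 (z = 3): the cube (footprint 11.5×22.5) is included at this height (area 258.75 mm²); the r=10.5 cylinder at (14.5, 12) gives a regular 16-gon of circumradius 10.5 (constant along its height) (area = (16/2)·10.500²·sin(360°/16) = 337.53 mm²); the cylinder at (5.5, 14.5) is absent (z outside [4, 17]); the 9.5×7 cube at (-3.5, -1) contributes its full rectangle (area 66.50 mm²); Merging all regions: the regions partially overlap — summed areas 662.78 mm² minus the doubly-counted overlap 143.55 mm² gives 519.22 mm² — area = 519.22 mm²; the sphere at (2, 16): section is a regular 16-gon, circumradius = √(r²−h²) = √(3.5²−2²) = 2.872 (area = (16/2)·2.872²·sin(360°/16) = 25.26 mm²); Subtracting the remaining from the first: starting from that combined region (519.22 mm²), the r=3.5 sphere at (2, 16) partially overlaps it — only the 22.94 mm² overlap (of its 25.26 mm²) is removed, clipping the outline — area = 496.28 mm²; (whole slice rotated 85° about Z — lengths, areas and connectivity unchanged). So its area = 496.28 mm². Layer 20 is larger (496.28 vs 258.75 mm²).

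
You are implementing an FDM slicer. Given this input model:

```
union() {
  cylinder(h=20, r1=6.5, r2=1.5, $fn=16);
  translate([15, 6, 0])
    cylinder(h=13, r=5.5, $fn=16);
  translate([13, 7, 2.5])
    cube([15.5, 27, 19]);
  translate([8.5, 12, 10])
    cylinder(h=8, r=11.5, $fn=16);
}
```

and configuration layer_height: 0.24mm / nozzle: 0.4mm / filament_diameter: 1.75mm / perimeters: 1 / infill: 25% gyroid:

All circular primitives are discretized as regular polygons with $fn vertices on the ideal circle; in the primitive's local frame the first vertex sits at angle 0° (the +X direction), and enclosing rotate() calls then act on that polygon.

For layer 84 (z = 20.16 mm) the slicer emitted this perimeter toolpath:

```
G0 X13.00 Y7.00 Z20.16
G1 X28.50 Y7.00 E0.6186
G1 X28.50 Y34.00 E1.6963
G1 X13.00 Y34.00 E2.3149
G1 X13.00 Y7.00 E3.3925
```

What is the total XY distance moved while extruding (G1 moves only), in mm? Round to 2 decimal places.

85.00 mm

Sum the Euclidean lengths of each G1 segment: total = 85.00 mm.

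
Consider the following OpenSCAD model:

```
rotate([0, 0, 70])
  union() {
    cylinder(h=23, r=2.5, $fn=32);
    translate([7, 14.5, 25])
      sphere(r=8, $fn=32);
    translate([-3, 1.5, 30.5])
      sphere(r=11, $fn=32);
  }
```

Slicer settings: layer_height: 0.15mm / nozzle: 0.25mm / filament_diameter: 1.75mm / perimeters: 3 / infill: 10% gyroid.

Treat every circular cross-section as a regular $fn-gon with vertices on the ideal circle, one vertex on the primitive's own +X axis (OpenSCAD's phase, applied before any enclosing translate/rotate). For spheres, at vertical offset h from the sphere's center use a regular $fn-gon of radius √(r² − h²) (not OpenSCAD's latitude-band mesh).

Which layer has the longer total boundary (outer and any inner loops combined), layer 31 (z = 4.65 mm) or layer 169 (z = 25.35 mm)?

Layer 31 (z = 4.65): the r=2.5 cylinder gives a regular 32-gon of circumradius 2.5 (constant along its height) (perimeter = 2·32·2.500·sin(180°/32) = 15.68 mm); the sphere at (7, 14.5) is not intersected at this z (|z−center|=20.350 > r=8); the sphere at (-3, 1.5) does not reach this height (|z−center|=25.850 > r=11); Merging all regions: only the r=2.5 cylinder is present, so the union is just that shape — boundary = 15.68 mm; (whole slice rotated 70° about Z — lengths, areas and connectivity unchanged). So its perimeter = 15.68 mm. Layer 169 (z = 25.35): the cylinder is absent (z outside [0, 23]); the r=8 sphere at (7, 14.5) contributes a regular 32-gon of circumradius √(8²−0.35²) = 7.992 (perimeter = 2·32·7.992·sin(180°/32) = 50.14 mm); the r=11 sphere at (-3, 1.5) contributes a regular 32-gon of circumradius √(11²−5.15²) = 9.720 (perimeter = 2·32·9.720·sin(180°/32) = 60.97 mm); Combining (union): the regions partially overlap (shared area 5.48 mm²), so the edge portions inside another operand are dropped and the merged outline is re-measured after clipping — boundary = 97.79 mm; (rotated 70° about Z; rotation is an isometry so areas/perimeters/island counts are preserved). So its perimeter = 97.79 mm. Layer 169 is larger (97.79 vs 15.68 mm).

layer 169 (z = 25.35 mm)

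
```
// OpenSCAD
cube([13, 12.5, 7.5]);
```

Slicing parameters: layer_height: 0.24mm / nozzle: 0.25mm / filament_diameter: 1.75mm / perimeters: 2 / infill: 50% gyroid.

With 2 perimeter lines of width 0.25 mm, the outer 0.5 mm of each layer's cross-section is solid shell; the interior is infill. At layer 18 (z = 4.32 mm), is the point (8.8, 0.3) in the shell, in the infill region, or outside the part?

shell

At z = 4.32 mm: the cube is present — its section is the full 13×12.5 rectangle. Overall, the cross-section is a single solid region. The nearest boundary edge runs (0.00, 0.00)→(13.00, 0.00); distance from the point to it = 0.30 mm. The point is inside the cross-section, 0.30 mm from the nearest boundary — within the 0.5 mm shell band (2 × 0.25).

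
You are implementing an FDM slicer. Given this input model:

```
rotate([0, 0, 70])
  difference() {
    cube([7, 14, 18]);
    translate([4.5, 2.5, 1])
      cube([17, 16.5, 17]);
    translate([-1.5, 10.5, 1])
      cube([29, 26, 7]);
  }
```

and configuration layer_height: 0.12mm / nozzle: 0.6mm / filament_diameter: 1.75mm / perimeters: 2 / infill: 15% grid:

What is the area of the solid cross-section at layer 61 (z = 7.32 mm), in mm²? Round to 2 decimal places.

53.50 mm²

At z = 7.32 mm: the cube (footprint 7×14) is included at this height (area 98.00 mm²); the 17×16.5 cube at (4.5, 2.5) contributes its full rectangle (area 280.50 mm²); the cube at (-1.5, 10.5) is present — its section is the full 29×26 rectangle (area 754.00 mm²); Taking the first minus the rest: starting from the 7×14 cube (98.00 mm²), the 17×16.5 cube at (4.5, 2.5) partially overlaps it — only the 28.75 mm² overlap (of its 280.50 mm²) is removed, clipping the outline; the 29×26 cube at (-1.5, 10.5) partially overlaps it — only the 15.75 mm² overlap (of its 754.00 mm²) is removed, clipping the outline — area = 53.50 mm²; (whole slice rotated 70° about Z — lengths, areas and connectivity unchanged). Overall, the cross-section is a single solid region. Net area = 53.50 mm².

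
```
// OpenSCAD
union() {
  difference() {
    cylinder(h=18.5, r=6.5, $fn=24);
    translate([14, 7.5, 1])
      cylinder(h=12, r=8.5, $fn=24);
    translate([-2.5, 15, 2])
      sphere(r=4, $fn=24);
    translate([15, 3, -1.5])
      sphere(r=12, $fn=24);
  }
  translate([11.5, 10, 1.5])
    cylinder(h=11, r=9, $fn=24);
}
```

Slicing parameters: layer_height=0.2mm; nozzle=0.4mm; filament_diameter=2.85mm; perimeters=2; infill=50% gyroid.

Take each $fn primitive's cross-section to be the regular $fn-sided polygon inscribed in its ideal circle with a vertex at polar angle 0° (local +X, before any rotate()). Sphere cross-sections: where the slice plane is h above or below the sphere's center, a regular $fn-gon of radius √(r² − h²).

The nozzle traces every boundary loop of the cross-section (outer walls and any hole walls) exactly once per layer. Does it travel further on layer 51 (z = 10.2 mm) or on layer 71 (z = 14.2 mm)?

Layer 51 (z = 10.2): the r=6.5 cylinder contributes a regular 24-gon of circumradius 6.5 (perimeter = 2·24·6.500·sin(180°/24) = 40.72 mm); the r=8.5 cylinder at (14, 7.5) contributes a regular 24-gon of circumradius 8.5 (perimeter = 2·24·8.500·sin(180°/24) = 53.25 mm); the sphere at (-2.5, 15) is not intersected at this z (|z−center|=8.200 > r=4); the r=12 sphere at (15, 3) contributes a regular 24-gon of circumradius √(12²−11.7²) = 2.666 (perimeter = 2·24·2.666·sin(180°/24) = 16.71 mm); After the difference (first − rest): starting from the r=6.5 cylinder, the r=8.5 cylinder at (14, 7.5) misses the remaining region (no effect); the r=12 sphere at (15, 3) misses the remaining region (no effect) — boundary = 40.72 mm; the cylinder at (11.5, 10): section is a regular 24-gon, circumradius r=9 (perimeter = 2·24·9.000·sin(180°/24) = 56.39 mm); Merging all regions: the regions partially overlap (shared area 0.26 mm²), so the edge portions inside another operand are dropped and the merged outline is re-measured after clipping — boundary = 92.56 mm. So its perimeter = 92.56 mm. Layer 71 (z = 14.2): the cylinder: section is a regular 24-gon, circumradius r=6.5 (perimeter = 2·24·6.500·sin(180°/24) = 40.72 mm); the cylinder at (14, 7.5) is absent (z outside [1, 13]); the sphere at (-2.5, 15) is not intersected at this z (|z−center|=12.200 > r=4); the sphere at (15, 3) is not intersected at this z (|z−center|=15.700 > r=12); Taking the first minus the rest: none of the subtracted shapes is present at this height, so the r=6.5 cylinder is unchanged — boundary = 40.72 mm; the cylinder at (11.5, 10) is absent (z outside [1.5, 12.5]); Merging all regions: only that combined region is present, so the union is just that shape — boundary = 40.72 mm. So its perimeter = 40.72 mm. Layer 51 is larger (92.56 vs 40.72 mm).

layer 51 (z = 10.2 mm)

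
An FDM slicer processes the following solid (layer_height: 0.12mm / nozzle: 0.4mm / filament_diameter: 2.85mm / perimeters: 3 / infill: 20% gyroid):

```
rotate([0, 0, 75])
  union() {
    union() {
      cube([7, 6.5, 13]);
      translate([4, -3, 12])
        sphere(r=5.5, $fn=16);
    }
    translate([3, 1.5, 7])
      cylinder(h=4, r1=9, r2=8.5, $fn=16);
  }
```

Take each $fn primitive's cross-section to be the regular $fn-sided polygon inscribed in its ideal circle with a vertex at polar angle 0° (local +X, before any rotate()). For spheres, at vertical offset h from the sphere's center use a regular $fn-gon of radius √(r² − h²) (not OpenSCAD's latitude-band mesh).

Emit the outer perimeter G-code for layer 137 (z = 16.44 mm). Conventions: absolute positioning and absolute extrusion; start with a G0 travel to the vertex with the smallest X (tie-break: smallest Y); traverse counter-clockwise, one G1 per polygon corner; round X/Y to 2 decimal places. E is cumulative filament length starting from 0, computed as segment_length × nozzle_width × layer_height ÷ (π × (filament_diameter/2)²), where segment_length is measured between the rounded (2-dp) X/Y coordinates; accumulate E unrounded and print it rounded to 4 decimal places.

G0 X0.71 Y2.66 Z16.44
G1 X1.12 Y1.46 E0.0095
G1 X1.96 Y0.51 E0.0191
G1 X3.09 Y-0.05 E0.0286
G1 X4.36 Y-0.13 E0.0381
G1 X5.56 Y0.28 E0.0477
G1 X6.51 Y1.11 E0.0572
G1 X7.07 Y2.25 E0.0667
G1 X7.15 Y3.51 E0.0762
G1 X6.74 Y4.71 E0.0858
G1 X5.91 Y5.66 E0.0953
G1 X4.77 Y6.22 E0.1048
G1 X3.51 Y6.31 E0.1143
G1 X2.31 Y5.90 E0.1239
G1 X1.36 Y5.06 E0.1334
G1 X0.80 Y3.93 E0.1429
G1 X0.71 Y2.66 E0.1525

At z = 16.44 mm: the cube does not reach this height (z outside [0, 13]); the r=5.5 sphere at (4, -3) contributes a regular 16-gon of circumradius √(5.5²−4.44²) = 3.246; Taking the union: only the r=5.5 sphere at (4, -3) is present, so the union is just that shape — 1 connected region; the cone at (3, 1.5) does not reach this height (z outside [7, 11]); Taking the union: only the result so far is present, so the union is just that shape — 1 connected region; (whole slice rotated 75° about Z — lengths, areas and connectivity unchanged). The outline is a single polygon with 16 vertices. Extrusion per mm of travel: 0.4 × 0.12 / (π × 1.425²) = 0.007524. Accumulating E over each segment gives final E = 0.1525.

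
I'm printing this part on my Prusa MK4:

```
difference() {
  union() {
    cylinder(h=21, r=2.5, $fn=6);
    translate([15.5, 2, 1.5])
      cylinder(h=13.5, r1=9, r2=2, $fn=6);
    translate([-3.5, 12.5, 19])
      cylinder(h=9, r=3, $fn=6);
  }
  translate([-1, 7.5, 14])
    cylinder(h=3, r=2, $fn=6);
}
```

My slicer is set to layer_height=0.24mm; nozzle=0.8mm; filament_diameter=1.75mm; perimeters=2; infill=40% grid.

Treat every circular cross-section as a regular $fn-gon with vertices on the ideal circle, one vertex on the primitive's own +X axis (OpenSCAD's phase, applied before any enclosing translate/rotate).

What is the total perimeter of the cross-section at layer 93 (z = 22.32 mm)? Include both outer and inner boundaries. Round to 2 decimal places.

18.00 mm

At z = 22.32 mm: the cylinder is not intersected at this z (z outside [0, 21]); the cone at (15.5, 2) is absent (z outside [1.5, 15]); the r=3 cylinder at (-3.5, 12.5) gives a regular 6-gon of circumradius 3 (constant along its height) (perimeter = 2·6·3.000·sin(180°/6) = 18.00 mm); Merging all regions: only the r=3 cylinder at (-3.5, 12.5) is present, so the union is just that shape — boundary = 18.00 mm; the cylinder at (-1, 7.5) is not intersected at this z (z outside [14, 17]); Subtracting the remaining from the first: none of the subtracted shapes is present at this height, so the result so far is unchanged — boundary = 18.00 mm. Overall, the cross-section is a single solid region. Total boundary length (outer) = 18.00 mm.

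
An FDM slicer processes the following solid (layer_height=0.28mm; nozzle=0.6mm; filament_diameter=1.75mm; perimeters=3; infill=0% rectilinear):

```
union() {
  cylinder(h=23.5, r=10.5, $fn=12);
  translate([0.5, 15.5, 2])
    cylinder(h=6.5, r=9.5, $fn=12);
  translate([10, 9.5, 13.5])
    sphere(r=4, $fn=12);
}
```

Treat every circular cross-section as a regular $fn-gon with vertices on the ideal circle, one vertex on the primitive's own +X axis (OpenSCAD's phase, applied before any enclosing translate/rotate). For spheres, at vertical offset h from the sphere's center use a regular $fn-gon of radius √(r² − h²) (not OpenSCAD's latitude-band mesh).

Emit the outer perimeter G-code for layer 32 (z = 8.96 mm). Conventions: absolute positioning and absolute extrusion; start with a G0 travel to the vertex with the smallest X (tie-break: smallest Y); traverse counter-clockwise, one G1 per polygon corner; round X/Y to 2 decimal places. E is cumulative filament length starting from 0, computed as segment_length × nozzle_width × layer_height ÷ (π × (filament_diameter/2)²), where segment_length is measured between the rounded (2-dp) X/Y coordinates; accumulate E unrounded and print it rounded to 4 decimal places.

At z = 8.96 mm: the r=10.5 cylinder contributes a regular 12-gon of circumradius 10.5; the cylinder at (0.5, 15.5) is not intersected at this z (z outside [2, 8.5]); the sphere at (10, 9.5) does not reach this height (|z−center|=4.540 > r=4); Merging all regions: only the r=10.5 cylinder is present, so the union is just that shape — 1 connected region. The outline is a single polygon with 12 vertices. Extrusion per mm of travel: 0.6 × 0.28 / (π × 0.875²) = 0.069846. Accumulating E over each segment gives final E = 4.5547.

G0 X-10.50 Y0.00 Z8.96
G1 X-9.09 Y-5.25 E0.3797
G1 X-5.25 Y-9.09 E0.7590
G1 X0.00 Y-10.50 E1.1387
G1 X5.25 Y-9.09 E1.5184
G1 X9.09 Y-5.25 E1.8977
G1 X10.50 Y0.00 E2.2774
G1 X9.09 Y5.25 E2.6570
G1 X5.25 Y9.09 E3.0364
G1 X0.00 Y10.50 E3.4160
G1 X-5.25 Y9.09 E3.7957
G1 X-9.09 Y5.25 E4.1750
G1 X-10.50 Y0.00 E4.5547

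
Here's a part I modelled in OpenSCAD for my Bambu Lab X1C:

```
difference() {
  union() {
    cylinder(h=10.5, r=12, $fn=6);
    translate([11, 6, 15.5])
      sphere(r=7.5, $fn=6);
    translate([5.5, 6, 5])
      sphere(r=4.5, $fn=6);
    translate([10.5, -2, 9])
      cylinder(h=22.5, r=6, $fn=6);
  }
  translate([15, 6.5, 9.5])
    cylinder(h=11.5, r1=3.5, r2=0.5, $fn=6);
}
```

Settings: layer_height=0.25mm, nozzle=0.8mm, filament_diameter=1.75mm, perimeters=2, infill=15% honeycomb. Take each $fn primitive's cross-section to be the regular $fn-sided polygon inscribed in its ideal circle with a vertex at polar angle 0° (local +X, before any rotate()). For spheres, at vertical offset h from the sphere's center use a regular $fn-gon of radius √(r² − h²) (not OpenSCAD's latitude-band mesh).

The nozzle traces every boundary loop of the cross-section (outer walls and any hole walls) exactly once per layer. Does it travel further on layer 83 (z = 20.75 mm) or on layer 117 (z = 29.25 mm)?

Layer 83 (z = 20.75): the cylinder is absent (z outside [0, 10.5]); the r=7.5 sphere at (11, 6) slices to a regular 6-gon of circumradius 5.356 (√(r²−h²) with h=5.25 from center) (perimeter = 2·6·5.356·sin(180°/6) = 32.14 mm); the sphere at (5.5, 6) is absent (|z−center|=15.750 > r=4.5); the r=6 cylinder at (10.5, -2) contributes a regular 6-gon of circumradius 6 (perimeter = 2·6·6.000·sin(180°/6) = 36.00 mm); Taking the union: the regions partially overlap (shared area 11.08 mm²), so the edge portions inside another operand are dropped and the merged outline is re-measured after clipping — boundary = 52.54 mm; the cone at (15, 6.5) (r1=3.5→r2=0.5) has section circumradius 0.565 here — a regular 6-gon (perimeter = 2·6·0.565·sin(180°/6) = 3.39 mm); Subtracting the remaining from the first: starting from the result so far, the cone at (15, 6.5) lies wholly inside it (removes its full 0.83 mm² and its 3.39 mm outline becomes a hole wall) — boundary (outer + 1 inner loop) = 55.93 mm. So its perimeter = 55.93 mm. Layer 117 (z = 29.25): the cylinder is not intersected at this z (z outside [0, 10.5]); the sphere at (11, 6) is not intersected at this z (|z−center|=13.750 > r=7.5); the sphere at (5.5, 6) is not intersected at this z (|z−center|=24.250 > r=4.5); the r=6 cylinder at (10.5, -2) contributes a regular 6-gon of circumradius 6 (perimeter = 2·6·6.000·sin(180°/6) = 36.00 mm); Merging all regions: only the r=6 cylinder at (10.5, -2) is present, so the union is just that shape — boundary = 36.00 mm; the cone at (15, 6.5) does not reach this height (z outside [9.5, 21]); After the difference (first − rest): none of the subtracted shapes is present at this height, so that combined region is unchanged — boundary = 36.00 mm. So its perimeter = 36.00 mm. Layer 83 is larger (55.93 vs 36.00 mm).

layer 83 (z = 20.75 mm)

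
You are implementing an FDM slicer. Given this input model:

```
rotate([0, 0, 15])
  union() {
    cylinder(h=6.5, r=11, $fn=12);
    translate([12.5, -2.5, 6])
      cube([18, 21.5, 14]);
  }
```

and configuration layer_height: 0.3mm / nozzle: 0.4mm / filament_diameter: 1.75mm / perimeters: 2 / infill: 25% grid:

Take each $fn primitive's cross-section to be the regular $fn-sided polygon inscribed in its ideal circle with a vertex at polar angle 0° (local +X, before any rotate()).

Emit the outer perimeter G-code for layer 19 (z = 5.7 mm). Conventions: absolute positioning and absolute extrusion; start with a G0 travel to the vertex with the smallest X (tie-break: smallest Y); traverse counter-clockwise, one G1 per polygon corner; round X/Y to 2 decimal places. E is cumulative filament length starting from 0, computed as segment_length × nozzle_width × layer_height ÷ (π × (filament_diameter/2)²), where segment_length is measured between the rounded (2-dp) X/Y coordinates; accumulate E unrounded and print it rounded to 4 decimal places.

At z = 5.7 mm: the r=11 cylinder gives a regular 12-gon of circumradius 11 (constant along its height); the cube at (12.5, -2.5) is absent (z outside [6, 20]); Merging all regions: only the r=11 cylinder is present, so the union is just that shape — 1 connected region; (whole slice rotated 15° about Z — lengths, areas and connectivity unchanged). The outline is a single polygon with 12 vertices. Extrusion per mm of travel: 0.4 × 0.3 / (π × 0.875²) = 0.049890. Accumulating E over each segment gives final E = 3.4103.

G0 X-10.63 Y-2.85 Z5.70
G1 X-7.78 Y-7.78 E0.2841
G1 X-2.85 Y-10.63 E0.5682
G1 X2.85 Y-10.63 E0.8526
G1 X7.78 Y-7.78 E1.1367
G1 X10.63 Y-2.85 E1.4208
G1 X10.63 Y2.85 E1.7051
G1 X7.78 Y7.78 E1.9892
G1 X2.85 Y10.63 E2.2733
G1 X-2.85 Y10.63 E2.5577
G1 X-7.78 Y7.78 E2.8418
G1 X-10.63 Y2.85 E3.1259
G1 X-10.63 Y-2.85 E3.4103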